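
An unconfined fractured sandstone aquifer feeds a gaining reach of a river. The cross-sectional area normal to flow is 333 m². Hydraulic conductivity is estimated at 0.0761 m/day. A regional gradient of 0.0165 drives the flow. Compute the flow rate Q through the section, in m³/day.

0.418

Hydraulic gradient i = 0.0165.
Darcy's law: Q = K · A · i = 0.07610 × 333.0 × 0.01650 = 0.4181 m³/day.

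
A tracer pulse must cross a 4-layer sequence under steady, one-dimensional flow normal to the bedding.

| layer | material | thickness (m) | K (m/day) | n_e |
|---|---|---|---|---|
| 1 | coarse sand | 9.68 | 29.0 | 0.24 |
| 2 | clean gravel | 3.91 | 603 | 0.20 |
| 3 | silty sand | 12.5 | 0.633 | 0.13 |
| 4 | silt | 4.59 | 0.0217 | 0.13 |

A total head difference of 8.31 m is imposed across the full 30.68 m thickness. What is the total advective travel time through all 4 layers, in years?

With flow normal to the layers, continuity requires the same specific discharge q through every layer.
Σ(b_i/K_i) = 9.68/29.0 + 3.91/603 + 12.5/0.633 + 4.59/0.0217 = 231.6 d.
q = Δh / Σ(b_i/K_i) = 8.31 / 231.6 = 0.03588 m/day.
In each layer the seepage velocity is v_i = q/n_i, so the layer transit time is t_i = b_i·n_i / q:
  layer 1 (coarse sand): t_1 = 9.68 × 0.24 / 0.03588 = 64.75 d
  layer 2 (clean gravel): t_2 = 3.91 × 0.20 / 0.03588 = 21.80 d
  layer 3 (silty sand): t_3 = 12.5 × 0.13 / 0.03588 = 45.29 d
  layer 4 (silt): t_4 = 4.59 × 0.13 / 0.03588 = 16.63 d
Total t = Σ t_i = 148.5 days = 0.4065 years.

0.406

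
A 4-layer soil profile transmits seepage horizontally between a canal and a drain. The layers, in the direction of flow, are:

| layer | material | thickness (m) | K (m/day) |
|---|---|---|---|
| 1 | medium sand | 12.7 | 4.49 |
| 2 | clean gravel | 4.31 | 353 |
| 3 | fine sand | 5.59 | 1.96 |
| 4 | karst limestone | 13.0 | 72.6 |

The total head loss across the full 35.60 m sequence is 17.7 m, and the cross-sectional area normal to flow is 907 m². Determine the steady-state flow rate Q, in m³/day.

Flow is perpendicular to layering, so the layers act in series and the equivalent K is the thickness-weighted harmonic mean.
Total thickness L = 12.7 + 4.31 + 5.59 + 13.0 = 35.60 m.
Σ(b_i/K_i) = 12.7/4.49 + 4.31/353 + 5.59/1.96 + 13.0/72.6 = 5.872 d.
K_eq = L / Σ(b_i/K_i) = 35.60 / 5.872 = 6.063 m/day.
Q = K_eq · A · (Δh/L) = 6.063 × 907 × (17.7/35.60) = 2734 m³/day.

2730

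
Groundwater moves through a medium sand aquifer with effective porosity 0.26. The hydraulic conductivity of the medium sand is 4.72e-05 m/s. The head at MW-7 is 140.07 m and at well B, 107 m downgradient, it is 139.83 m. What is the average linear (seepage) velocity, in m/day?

Convert K: 4.72e-05 m/s × 86400 = 4.078 m/day.
Hydraulic gradient i = (140.07 − 139.83) / 107 = 0.24 / 107 = 0.002243.
Darcy flux q = K · i = 4.078 × 0.002243 = 0.009147 m/day.
Seepage velocity v = q / n_e = 0.009147 / 0.26 = 0.03518 m/day.

0.0352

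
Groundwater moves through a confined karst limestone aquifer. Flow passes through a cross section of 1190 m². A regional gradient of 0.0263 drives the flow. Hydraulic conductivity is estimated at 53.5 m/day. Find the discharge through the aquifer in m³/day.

1670

Hydraulic gradient i = 0.0263.
Darcy's law: Q = K · A · i = 53.50 × 1190 × 0.02630 = 1674 m³/day.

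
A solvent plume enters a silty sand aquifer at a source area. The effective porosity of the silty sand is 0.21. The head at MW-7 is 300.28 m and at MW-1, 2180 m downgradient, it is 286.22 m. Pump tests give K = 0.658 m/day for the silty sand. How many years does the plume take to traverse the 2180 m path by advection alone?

Hydraulic gradient i = (300.28 − 286.22) / 2180 = 14.06 / 2180 = 0.006450.
Darcy flux q = K · i = 0.6580 × 0.006450 = 0.004244 m/day.
Seepage velocity v = q / n_e = 0.004244 / 0.21 = 0.02021 m/day.
Travel time t = L / v = 2180 / 0.02021 = 1.079e+05 days = 295.3 years.

295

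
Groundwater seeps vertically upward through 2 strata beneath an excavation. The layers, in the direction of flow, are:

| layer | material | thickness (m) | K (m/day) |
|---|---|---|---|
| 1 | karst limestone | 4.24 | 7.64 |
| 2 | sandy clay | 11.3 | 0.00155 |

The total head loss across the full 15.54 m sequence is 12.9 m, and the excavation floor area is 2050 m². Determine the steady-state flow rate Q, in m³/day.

3.63

Flow is perpendicular to layering, so the layers act in series and the equivalent K is the thickness-weighted harmonic mean.
Total thickness L = 4.24 + 11.3 = 15.54 m.
Σ(b_i/K_i) = 4.24/7.64 + 11.3/0.00155 = 7291 d.
K_eq = L / Σ(b_i/K_i) = 15.54 / 7291 = 0.002131 m/day.
Q = K_eq · A · (Δh/L) = 0.002131 × 2050 × (12.9/15.54) = 3.627 m³/day.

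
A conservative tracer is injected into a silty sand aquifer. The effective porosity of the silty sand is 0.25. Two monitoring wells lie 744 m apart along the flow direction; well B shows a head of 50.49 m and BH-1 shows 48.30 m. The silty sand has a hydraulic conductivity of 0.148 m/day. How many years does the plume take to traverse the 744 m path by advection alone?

Hydraulic gradient i = (50.49 − 48.30) / 744 = 2.19 / 744 = 0.002944.
Darcy flux q = K · i = 0.1480 × 0.002944 = 0.0004356 m/day.
Seepage velocity v = q / n_e = 0.0004356 / 0.25 = 0.001743 m/day.
Travel time t = L / v = 744 / 0.001743 = 4.270e+05 days = 1169 years.

1170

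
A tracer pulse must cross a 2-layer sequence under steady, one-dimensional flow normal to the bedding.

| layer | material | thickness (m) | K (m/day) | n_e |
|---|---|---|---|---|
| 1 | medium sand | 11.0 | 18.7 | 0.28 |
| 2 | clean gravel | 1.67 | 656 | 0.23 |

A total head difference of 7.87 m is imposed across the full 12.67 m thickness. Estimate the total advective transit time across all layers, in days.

0.260

With flow normal to the layers, continuity requires the same specific discharge q through every layer.
Σ(b_i/K_i) = 11.0/18.7 + 1.67/656 = 0.5908 d.
q = Δh / Σ(b_i/K_i) = 7.87 / 0.5908 = 13.32 m/day.
In each layer the seepage velocity is v_i = q/n_i, so the layer transit time is t_i = b_i·n_i / q:
  layer 1 (medium sand): t_1 = 11.0 × 0.28 / 13.32 = 0.2312 d
  layer 2 (clean gravel): t_2 = 1.67 × 0.23 / 13.32 = 0.02883 d
Total t = Σ t_i = 0.2600 days.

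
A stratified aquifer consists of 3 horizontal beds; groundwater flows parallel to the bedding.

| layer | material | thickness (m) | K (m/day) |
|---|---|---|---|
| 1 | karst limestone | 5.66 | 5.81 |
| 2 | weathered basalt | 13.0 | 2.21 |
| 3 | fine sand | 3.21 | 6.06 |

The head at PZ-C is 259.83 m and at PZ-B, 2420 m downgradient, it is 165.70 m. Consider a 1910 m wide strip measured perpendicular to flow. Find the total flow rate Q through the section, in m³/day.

6020

Flow is parallel to layering, so each bed carries its own Darcy discharge and the transmissivities add.
Σ(K_i·b_i) = 5.81×5.66 + 2.21×13.0 + 6.06×3.21 = 81.07 m²/day.
Hydraulic gradient i = (259.83 − 165.70) / 2420 = 94.13 / 2420 = 0.03890.
Q = Σ(K_i·b_i) · W · i = 81.07 × 1910 × 0.03890 = 6023 m³/day.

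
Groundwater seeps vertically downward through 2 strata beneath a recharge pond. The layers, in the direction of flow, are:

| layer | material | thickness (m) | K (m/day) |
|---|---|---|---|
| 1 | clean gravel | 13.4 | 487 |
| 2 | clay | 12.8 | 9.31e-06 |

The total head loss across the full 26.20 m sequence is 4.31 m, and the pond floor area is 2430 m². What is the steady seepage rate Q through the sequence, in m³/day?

Flow is perpendicular to layering, so the layers act in series and the equivalent K is the thickness-weighted harmonic mean.
Total thickness L = 13.4 + 12.8 = 26.20 m.
Σ(b_i/K_i) = 13.4/487 + 12.8/9.31e-06 = 1.375e+06 d.
K_eq = L / Σ(b_i/K_i) = 26.20 / 1.375e+06 = 1.906e-05 m/day.
Q = K_eq · A · (Δh/L) = 1.906e-05 × 2430 × (4.31/26.20) = 0.007618 m³/day.

0.00762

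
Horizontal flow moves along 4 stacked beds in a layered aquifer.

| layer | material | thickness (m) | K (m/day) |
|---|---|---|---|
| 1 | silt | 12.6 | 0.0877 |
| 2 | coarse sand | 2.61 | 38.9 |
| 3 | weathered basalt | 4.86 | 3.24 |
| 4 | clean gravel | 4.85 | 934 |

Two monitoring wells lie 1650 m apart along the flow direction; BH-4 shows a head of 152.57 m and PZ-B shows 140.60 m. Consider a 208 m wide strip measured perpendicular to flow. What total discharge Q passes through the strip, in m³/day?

Flow is parallel to layering, so each bed carries its own Darcy discharge and the transmissivities add.
Σ(K_i·b_i) = 0.0877×12.6 + 38.9×2.61 + 3.24×4.86 + 934×4.85 = 4648 m²/day.
Hydraulic gradient i = (152.57 − 140.60) / 1650 = 11.97 / 1650 = 0.007255.
Q = Σ(K_i·b_i) · W · i = 4648 × 208 × 0.007255 = 7014 m³/day.

7010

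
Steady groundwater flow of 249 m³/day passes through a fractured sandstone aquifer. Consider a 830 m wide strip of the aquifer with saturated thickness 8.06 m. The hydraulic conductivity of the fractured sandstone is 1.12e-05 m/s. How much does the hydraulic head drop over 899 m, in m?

Convert K: 1.12e-05 m/s × 86400 = 0.9677 m/day.
Cross-sectional area A = 830 × 8.06 = 6690 m².
From Q = K·A·i, i = Q / (K·A) = 249 / (0.9677 × 6690) = 0.03846.
Head loss Δh = i · L = 0.03846 × 899 = 34.58 m.

34.6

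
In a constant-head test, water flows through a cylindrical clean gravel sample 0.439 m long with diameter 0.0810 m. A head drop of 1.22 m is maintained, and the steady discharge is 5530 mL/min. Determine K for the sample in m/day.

Cross-sectional area A = π·(d/2)² = π × (0.0810/2)² = 0.005153 m².
Convert discharge: 5530 mL/min = 9.217e-05 m³/s.
Darcy's law rearranged: K = Q·L / (A·Δh) = 9.217e-05 × 0.439 / (0.005153 × 1.22) = 0.006436 m/s = 556.1 m/day.

556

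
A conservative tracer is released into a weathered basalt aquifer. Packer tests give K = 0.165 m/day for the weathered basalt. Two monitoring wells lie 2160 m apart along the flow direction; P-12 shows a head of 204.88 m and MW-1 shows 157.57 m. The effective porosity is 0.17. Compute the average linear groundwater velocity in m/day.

0.0213

Hydraulic gradient i = (204.88 − 157.57) / 2160 = 47.31 / 2160 = 0.02190.
Darcy flux q = K · i = 0.1650 × 0.02190 = 0.003614 m/day.
Seepage velocity v = q / n_e = 0.003614 / 0.17 = 0.02126 m/day.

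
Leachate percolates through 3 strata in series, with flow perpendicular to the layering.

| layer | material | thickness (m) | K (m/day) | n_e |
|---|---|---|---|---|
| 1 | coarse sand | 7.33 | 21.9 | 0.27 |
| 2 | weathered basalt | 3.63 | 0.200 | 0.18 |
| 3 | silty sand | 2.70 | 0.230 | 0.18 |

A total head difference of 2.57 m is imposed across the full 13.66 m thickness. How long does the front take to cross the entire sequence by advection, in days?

36.7

With flow normal to the layers, continuity requires the same specific discharge q through every layer.
Σ(b_i/K_i) = 7.33/21.9 + 3.63/0.200 + 2.70/0.230 = 30.22 d.
q = Δh / Σ(b_i/K_i) = 2.57 / 30.22 = 0.08503 m/day.
In each layer the seepage velocity is v_i = q/n_i, so the layer transit time is t_i = b_i·n_i / q:
  layer 1 (coarse sand): t_1 = 7.33 × 0.27 / 0.08503 = 23.27 d
  layer 2 (weathered basalt): t_2 = 3.63 × 0.18 / 0.08503 = 7.684 d
  layer 3 (silty sand): t_3 = 2.70 × 0.18 / 0.08503 = 5.715 d
Total t = Σ t_i = 36.67 days.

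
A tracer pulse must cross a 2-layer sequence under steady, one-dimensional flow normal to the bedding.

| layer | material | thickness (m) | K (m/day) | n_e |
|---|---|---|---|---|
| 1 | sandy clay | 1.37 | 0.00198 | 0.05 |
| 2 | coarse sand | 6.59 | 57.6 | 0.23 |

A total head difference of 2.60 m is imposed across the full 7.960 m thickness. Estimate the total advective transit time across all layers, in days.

With flow normal to the layers, continuity requires the same specific discharge q through every layer.
Σ(b_i/K_i) = 1.37/0.00198 + 6.59/57.6 = 692.0 d.
q = Δh / Σ(b_i/K_i) = 2.60 / 692.0 = 0.003757 m/day.
In each layer the seepage velocity is v_i = q/n_i, so the layer transit time is t_i = b_i·n_i / q:
  layer 1 (sandy clay): t_1 = 1.37 × 0.05 / 0.003757 = 18.23 d
  layer 2 (coarse sand): t_2 = 6.59 × 0.23 / 0.003757 = 403.4 d
Total t = Σ t_i = 421.7 days.

422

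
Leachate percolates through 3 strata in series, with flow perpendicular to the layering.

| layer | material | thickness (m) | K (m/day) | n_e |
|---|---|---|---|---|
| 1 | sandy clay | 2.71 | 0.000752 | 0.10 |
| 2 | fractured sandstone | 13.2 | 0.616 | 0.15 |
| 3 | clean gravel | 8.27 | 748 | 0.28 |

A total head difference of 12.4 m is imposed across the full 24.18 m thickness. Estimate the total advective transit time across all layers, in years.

3.66

With flow normal to the layers, continuity requires the same specific discharge q through every layer.
Σ(b_i/K_i) = 2.71/0.000752 + 13.2/0.616 + 8.27/748 = 3625 d.
q = Δh / Σ(b_i/K_i) = 12.4 / 3625 = 0.003421 m/day.
In each layer the seepage velocity is v_i = q/n_i, so the layer transit time is t_i = b_i·n_i / q:
  layer 1 (sandy clay): t_1 = 2.71 × 0.10 / 0.003421 = 79.23 d
  layer 2 (fractured sandstone): t_2 = 13.2 × 0.15 / 0.003421 = 578.9 d
  layer 3 (clean gravel): t_3 = 8.27 × 0.28 / 0.003421 = 677.0 d
Total t = Σ t_i = 1335 days = 3.655 years.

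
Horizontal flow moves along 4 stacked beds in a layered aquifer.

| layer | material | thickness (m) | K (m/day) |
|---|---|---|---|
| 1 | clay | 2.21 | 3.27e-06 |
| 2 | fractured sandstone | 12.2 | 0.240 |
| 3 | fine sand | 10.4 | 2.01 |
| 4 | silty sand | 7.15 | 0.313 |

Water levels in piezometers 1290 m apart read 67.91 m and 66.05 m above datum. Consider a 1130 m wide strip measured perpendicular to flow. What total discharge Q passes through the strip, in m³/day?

42.5

Flow is parallel to layering, so each bed carries its own Darcy discharge and the transmissivities add.
Σ(K_i·b_i) = 3.27e-06×2.21 + 0.240×12.2 + 2.01×10.4 + 0.313×7.15 = 26.07 m²/day.
Hydraulic gradient i = (67.91 − 66.05) / 1290 = 1.86 / 1290 = 0.001442.
Q = Σ(K_i·b_i) · W · i = 26.07 × 1130 × 0.001442 = 42.48 m³/day.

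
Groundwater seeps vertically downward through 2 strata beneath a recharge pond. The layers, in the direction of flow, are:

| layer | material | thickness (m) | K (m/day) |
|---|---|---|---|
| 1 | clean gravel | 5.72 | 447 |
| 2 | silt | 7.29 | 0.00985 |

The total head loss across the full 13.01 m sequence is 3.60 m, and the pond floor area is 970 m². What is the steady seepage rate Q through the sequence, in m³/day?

4.72

Flow is perpendicular to layering, so the layers act in series and the equivalent K is the thickness-weighted harmonic mean.
Total thickness L = 5.72 + 7.29 = 13.01 m.
Σ(b_i/K_i) = 5.72/447 + 7.29/0.00985 = 740.1 d.
K_eq = L / Σ(b_i/K_i) = 13.01 / 740.1 = 0.01758 m/day.
Q = K_eq · A · (Δh/L) = 0.01758 × 970 × (3.60/13.01) = 4.718 m³/day.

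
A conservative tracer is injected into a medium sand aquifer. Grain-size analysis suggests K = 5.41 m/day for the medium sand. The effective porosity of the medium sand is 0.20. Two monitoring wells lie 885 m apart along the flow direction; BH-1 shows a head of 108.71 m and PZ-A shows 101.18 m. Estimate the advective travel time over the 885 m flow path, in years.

10.5

Hydraulic gradient i = (108.71 − 101.18) / 885 = 7.53 / 885 = 0.008508.
Darcy flux q = K · i = 5.410 × 0.008508 = 0.04603 m/day.
Seepage velocity v = q / n_e = 0.04603 / 0.20 = 0.2302 m/day.
Travel time t = L / v = 885 / 0.2302 = 3845 days = 10.53 years.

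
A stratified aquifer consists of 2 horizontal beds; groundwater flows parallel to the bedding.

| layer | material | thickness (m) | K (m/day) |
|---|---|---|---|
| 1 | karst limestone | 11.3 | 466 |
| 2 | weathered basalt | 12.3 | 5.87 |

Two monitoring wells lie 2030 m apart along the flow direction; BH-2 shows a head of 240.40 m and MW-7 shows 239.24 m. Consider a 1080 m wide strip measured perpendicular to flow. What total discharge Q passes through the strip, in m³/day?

Flow is parallel to layering, so each bed carries its own Darcy discharge and the transmissivities add.
Σ(K_i·b_i) = 466×11.3 + 5.87×12.3 = 5338 m²/day.
Hydraulic gradient i = (240.40 − 239.24) / 2030 = 1.16 / 2030 = 0.0005714.
Q = Σ(K_i·b_i) · W · i = 5338 × 1080 × 0.0005714 = 3294 m³/day.

3290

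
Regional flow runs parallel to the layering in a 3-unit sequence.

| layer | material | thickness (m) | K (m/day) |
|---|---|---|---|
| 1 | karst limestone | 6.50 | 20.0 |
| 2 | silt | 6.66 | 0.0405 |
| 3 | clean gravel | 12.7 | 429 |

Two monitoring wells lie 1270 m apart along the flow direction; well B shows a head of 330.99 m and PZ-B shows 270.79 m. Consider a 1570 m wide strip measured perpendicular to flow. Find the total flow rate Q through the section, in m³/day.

415000

Flow is parallel to layering, so each bed carries its own Darcy discharge and the transmissivities add.
Σ(K_i·b_i) = 20.0×6.50 + 0.0405×6.66 + 429×12.7 = 5579 m²/day.
Hydraulic gradient i = (330.99 − 270.79) / 1270 = 60.2 / 1270 = 0.04740.
Q = Σ(K_i·b_i) · W · i = 5579 × 1570 × 0.04740 = 4.152e+05 m³/day.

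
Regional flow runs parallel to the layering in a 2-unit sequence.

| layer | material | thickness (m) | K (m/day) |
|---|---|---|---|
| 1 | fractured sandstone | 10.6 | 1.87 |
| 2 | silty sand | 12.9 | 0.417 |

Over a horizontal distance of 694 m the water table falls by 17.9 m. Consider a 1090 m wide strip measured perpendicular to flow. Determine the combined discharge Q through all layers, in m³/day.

709

Flow is parallel to layering, so each bed carries its own Darcy discharge and the transmissivities add.
Σ(K_i·b_i) = 1.87×10.6 + 0.417×12.9 = 25.20 m²/day.
Hydraulic gradient i = Δh / L = 17.9 / 694 = 0.02579.
Q = Σ(K_i·b_i) · W · i = 25.20 × 1090 × 0.02579 = 708.5 m³/day.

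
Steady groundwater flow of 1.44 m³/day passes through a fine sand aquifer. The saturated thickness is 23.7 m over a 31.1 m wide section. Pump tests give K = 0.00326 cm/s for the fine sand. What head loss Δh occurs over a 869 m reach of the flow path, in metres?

Convert K: 0.00326 cm/s × 864 = 2.817 m/day.
Cross-sectional area A = 31.1 × 23.7 = 737.1 m².
From Q = K·A·i, i = Q / (K·A) = 1.44 / (2.817 × 737.1) = 0.0006936.
Head loss Δh = i · L = 0.0006936 × 869 = 0.6028 m.

0.603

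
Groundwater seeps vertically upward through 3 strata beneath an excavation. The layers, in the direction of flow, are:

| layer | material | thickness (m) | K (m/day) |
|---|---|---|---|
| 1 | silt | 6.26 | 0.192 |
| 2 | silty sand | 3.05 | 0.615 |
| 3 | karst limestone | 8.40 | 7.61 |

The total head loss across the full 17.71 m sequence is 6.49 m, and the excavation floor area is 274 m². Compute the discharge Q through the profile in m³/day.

Flow is perpendicular to layering, so the layers act in series and the equivalent K is the thickness-weighted harmonic mean.
Total thickness L = 6.26 + 3.05 + 8.40 = 17.71 m.
Σ(b_i/K_i) = 6.26/0.192 + 3.05/0.615 + 8.40/7.61 = 38.67 d.
K_eq = L / Σ(b_i/K_i) = 17.71 / 38.67 = 0.4580 m/day.
Q = K_eq · A · (Δh/L) = 0.4580 × 274 × (6.49/17.71) = 45.99 m³/day.

46.0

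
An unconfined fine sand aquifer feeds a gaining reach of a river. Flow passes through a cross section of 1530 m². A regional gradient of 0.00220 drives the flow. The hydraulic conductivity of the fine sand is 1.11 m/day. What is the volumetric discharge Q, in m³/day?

Hydraulic gradient i = 0.00220.
Darcy's law: Q = K · A · i = 1.110 × 1530 × 0.002200 = 3.736 m³/day.

3.74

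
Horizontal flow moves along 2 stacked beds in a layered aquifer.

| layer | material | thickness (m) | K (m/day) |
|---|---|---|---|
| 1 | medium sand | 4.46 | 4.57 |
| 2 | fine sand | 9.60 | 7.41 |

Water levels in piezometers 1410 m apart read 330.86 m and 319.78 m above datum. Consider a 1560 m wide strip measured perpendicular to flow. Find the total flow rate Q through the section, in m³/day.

1120

Flow is parallel to layering, so each bed carries its own Darcy discharge and the transmissivities add.
Σ(K_i·b_i) = 4.57×4.46 + 7.41×9.60 = 91.52 m²/day.
Hydraulic gradient i = (330.86 − 319.78) / 1410 = 11.08 / 1410 = 0.007858.
Q = Σ(K_i·b_i) · W · i = 91.52 × 1560 × 0.007858 = 1122 m³/day.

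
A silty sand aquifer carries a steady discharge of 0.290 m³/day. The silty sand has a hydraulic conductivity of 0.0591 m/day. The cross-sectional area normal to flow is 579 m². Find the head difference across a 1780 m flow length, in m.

15.1

From Q = K·A·i, i = Q / (K·A) = 0.290 / (0.05910 × 579.0) = 0.008475.
Head loss Δh = i · L = 0.008475 × 1780 = 15.09 m.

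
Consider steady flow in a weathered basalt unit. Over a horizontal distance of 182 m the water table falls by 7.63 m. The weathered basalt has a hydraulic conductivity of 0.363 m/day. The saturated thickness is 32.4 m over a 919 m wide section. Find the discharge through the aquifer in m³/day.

Cross-sectional area A = 919 × 32.4 = 29776 m².
Hydraulic gradient i = Δh / L = 7.63 / 182 = 0.04192.
Darcy's law: Q = K · A · i = 0.3630 × 29776 × 0.04192 = 453.1 m³/day.

453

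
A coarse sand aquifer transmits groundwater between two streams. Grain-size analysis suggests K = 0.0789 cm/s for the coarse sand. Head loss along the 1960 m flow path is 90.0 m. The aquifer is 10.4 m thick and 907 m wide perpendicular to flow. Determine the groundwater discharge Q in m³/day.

Convert K: 0.0789 cm/s × 864 = 68.17 m/day.
Cross-sectional area A = 907 × 10.4 = 9433 m².
Hydraulic gradient i = Δh / L = 90.0 / 1960 = 0.04592.
Darcy's law: Q = K · A · i = 68.17 × 9433 × 0.04592 = 29527 m³/day.

29500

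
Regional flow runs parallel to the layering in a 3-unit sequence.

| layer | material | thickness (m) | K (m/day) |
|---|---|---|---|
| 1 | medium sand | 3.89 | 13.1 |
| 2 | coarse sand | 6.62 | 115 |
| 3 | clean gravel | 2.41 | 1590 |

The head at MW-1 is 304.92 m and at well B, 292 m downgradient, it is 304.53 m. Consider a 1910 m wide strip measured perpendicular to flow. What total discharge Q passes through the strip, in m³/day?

11800

Flow is parallel to layering, so each bed carries its own Darcy discharge and the transmissivities add.
Σ(K_i·b_i) = 13.1×3.89 + 115×6.62 + 1590×2.41 = 4644 m²/day.
Hydraulic gradient i = (304.92 − 304.53) / 292 = 0.39 / 292 = 0.001336.
Q = Σ(K_i·b_i) · W · i = 4644 × 1910 × 0.001336 = 11847 m³/day.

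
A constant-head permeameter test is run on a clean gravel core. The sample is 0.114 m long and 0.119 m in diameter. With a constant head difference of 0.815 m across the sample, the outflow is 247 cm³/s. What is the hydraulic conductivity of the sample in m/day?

Cross-sectional area A = π·(d/2)² = π × (0.119/2)² = 0.01112 m².
Convert discharge: 247 cm³/s = 0.0002470 m³/s.
Darcy's law rearranged: K = Q·L / (A·Δh) = 0.0002470 × 0.114 / (0.01112 × 0.815) = 0.003106 m/s = 268.4 m/day.

268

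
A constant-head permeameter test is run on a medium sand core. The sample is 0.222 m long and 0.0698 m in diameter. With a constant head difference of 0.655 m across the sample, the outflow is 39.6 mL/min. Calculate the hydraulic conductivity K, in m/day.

5.05

Cross-sectional area A = π·(d/2)² = π × (0.0698/2)² = 0.003826 m².
Convert discharge: 39.6 mL/min = 6.600e-07 m³/s.
Darcy's law rearranged: K = Q·L / (A·Δh) = 6.600e-07 × 0.222 / (0.003826 × 0.655) = 5.846e-05 m/s = 5.051 m/day.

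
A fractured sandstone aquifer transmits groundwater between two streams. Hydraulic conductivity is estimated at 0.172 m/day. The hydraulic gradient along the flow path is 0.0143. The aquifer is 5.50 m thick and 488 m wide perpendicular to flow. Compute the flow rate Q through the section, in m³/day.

6.60

Cross-sectional area A = 488 × 5.50 = 2684 m².
Hydraulic gradient i = 0.0143.
Darcy's law: Q = K · A · i = 0.1720 × 2684 × 0.01430 = 6.602 m³/day.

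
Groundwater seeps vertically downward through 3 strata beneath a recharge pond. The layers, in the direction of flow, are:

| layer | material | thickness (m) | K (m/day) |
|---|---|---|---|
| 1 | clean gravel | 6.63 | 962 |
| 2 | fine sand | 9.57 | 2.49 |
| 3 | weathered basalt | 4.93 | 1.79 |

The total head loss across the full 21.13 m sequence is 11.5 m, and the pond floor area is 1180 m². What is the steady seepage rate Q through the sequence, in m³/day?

Flow is perpendicular to layering, so the layers act in series and the equivalent K is the thickness-weighted harmonic mean.
Total thickness L = 6.63 + 9.57 + 4.93 = 21.13 m.
Σ(b_i/K_i) = 6.63/962 + 9.57/2.49 + 4.93/1.79 = 6.604 d.
K_eq = L / Σ(b_i/K_i) = 21.13 / 6.604 = 3.199 m/day.
Q = K_eq · A · (Δh/L) = 3.199 × 1180 × (11.5/21.13) = 2055 m³/day.

2050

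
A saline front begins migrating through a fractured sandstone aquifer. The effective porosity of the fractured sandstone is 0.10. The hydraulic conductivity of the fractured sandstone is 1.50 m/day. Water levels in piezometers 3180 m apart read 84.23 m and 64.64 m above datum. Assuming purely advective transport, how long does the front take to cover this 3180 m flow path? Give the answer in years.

94.2

Hydraulic gradient i = (84.23 − 64.64) / 3180 = 19.59 / 3180 = 0.006160.
Darcy flux q = K · i = 1.500 × 0.006160 = 0.009241 m/day.
Seepage velocity v = q / n_e = 0.009241 / 0.10 = 0.09241 m/day.
Travel time t = L / v = 3180 / 0.09241 = 34413 days = 94.22 years.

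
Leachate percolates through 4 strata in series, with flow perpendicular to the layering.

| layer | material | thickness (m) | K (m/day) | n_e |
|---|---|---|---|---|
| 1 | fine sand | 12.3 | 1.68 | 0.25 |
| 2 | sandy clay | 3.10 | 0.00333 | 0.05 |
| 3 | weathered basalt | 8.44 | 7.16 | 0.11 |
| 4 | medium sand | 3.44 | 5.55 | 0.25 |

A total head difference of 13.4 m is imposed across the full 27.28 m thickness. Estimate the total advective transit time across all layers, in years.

0.964

With flow normal to the layers, continuity requires the same specific discharge q through every layer.
Σ(b_i/K_i) = 12.3/1.68 + 3.10/0.00333 + 8.44/7.16 + 3.44/5.55 = 940.1 d.
q = Δh / Σ(b_i/K_i) = 13.4 / 940.1 = 0.01425 m/day.
In each layer the seepage velocity is v_i = q/n_i, so the layer transit time is t_i = b_i·n_i / q:
  layer 1 (fine sand): t_1 = 12.3 × 0.25 / 0.01425 = 215.7 d
  layer 2 (sandy clay): t_2 = 3.10 × 0.05 / 0.01425 = 10.87 d
  layer 3 (weathered basalt): t_3 = 8.44 × 0.11 / 0.01425 = 65.13 d
  layer 4 (medium sand): t_4 = 3.44 × 0.25 / 0.01425 = 60.33 d
Total t = Σ t_i = 352.1 days = 0.9639 years.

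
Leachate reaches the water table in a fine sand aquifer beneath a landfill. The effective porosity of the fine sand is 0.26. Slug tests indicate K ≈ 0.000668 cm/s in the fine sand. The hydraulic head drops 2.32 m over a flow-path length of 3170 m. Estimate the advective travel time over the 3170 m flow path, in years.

Convert K: 0.000668 cm/s × 864 = 0.5772 m/day.
Hydraulic gradient i = Δh / L = 2.32 / 3170 = 0.0007319.
Darcy flux q = K · i = 0.5772 × 0.0007319 = 0.0004224 m/day.
Seepage velocity v = q / n_e = 0.0004224 / 0.26 = 0.001625 m/day.
Travel time t = L / v = 3170 / 0.001625 = 1.951e+06 days = 5342 years.

5340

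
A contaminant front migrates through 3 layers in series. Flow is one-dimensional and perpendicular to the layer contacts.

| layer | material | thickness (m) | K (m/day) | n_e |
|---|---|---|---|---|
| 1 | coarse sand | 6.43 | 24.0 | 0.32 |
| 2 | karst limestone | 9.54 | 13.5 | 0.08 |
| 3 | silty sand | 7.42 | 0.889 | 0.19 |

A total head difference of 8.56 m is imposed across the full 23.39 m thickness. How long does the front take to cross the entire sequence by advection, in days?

4.61

With flow normal to the layers, continuity requires the same specific discharge q through every layer.
Σ(b_i/K_i) = 6.43/24.0 + 9.54/13.5 + 7.42/0.889 = 9.321 d.
q = Δh / Σ(b_i/K_i) = 8.56 / 9.321 = 0.9184 m/day.
In each layer the seepage velocity is v_i = q/n_i, so the layer transit time is t_i = b_i·n_i / q:
  layer 1 (coarse sand): t_1 = 6.43 × 0.32 / 0.9184 = 2.241 d
  layer 2 (karst limestone): t_2 = 9.54 × 0.08 / 0.9184 = 0.8311 d
  layer 3 (silty sand): t_3 = 7.42 × 0.19 / 0.9184 = 1.535 d
Total t = Σ t_i = 4.607 days.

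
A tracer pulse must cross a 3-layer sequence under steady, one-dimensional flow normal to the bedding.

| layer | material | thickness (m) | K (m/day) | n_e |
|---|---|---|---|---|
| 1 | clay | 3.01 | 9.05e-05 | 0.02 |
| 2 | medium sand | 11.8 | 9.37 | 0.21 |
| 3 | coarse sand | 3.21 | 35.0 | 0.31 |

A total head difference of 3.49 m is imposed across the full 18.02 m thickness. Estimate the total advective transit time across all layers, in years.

92.2

With flow normal to the layers, continuity requires the same specific discharge q through every layer.
Σ(b_i/K_i) = 3.01/9.05e-05 + 11.8/9.37 + 3.21/35.0 = 33261 d.
q = Δh / Σ(b_i/K_i) = 3.49 / 33261 = 0.0001049 m/day.
In each layer the seepage velocity is v_i = q/n_i, so the layer transit time is t_i = b_i·n_i / q:
  layer 1 (clay): t_1 = 3.01 × 0.02 / 0.0001049 = 573.7 d
  layer 2 (medium sand): t_2 = 11.8 × 0.21 / 0.0001049 = 23616 d
  layer 3 (coarse sand): t_3 = 3.21 × 0.31 / 0.0001049 = 9484 d
Total t = Σ t_i = 33674 days = 92.19 years.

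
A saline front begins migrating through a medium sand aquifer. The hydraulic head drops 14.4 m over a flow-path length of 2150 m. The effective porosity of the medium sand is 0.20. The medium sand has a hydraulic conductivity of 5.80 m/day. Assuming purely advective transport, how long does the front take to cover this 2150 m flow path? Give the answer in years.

30.3

Hydraulic gradient i = Δh / L = 14.4 / 2150 = 0.006698.
Darcy flux q = K · i = 5.800 × 0.006698 = 0.03885 m/day.
Seepage velocity v = q / n_e = 0.03885 / 0.20 = 0.1942 m/day.
Travel time t = L / v = 2150 / 0.1942 = 11069 days = 30.31 years.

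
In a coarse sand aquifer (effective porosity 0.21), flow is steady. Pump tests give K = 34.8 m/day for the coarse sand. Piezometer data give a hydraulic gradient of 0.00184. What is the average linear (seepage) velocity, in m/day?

Hydraulic gradient i = 0.00184.
Darcy flux q = K · i = 34.80 × 0.001840 = 0.06403 m/day.
Seepage velocity v = q / n_e = 0.06403 / 0.21 = 0.3049 m/day.

0.305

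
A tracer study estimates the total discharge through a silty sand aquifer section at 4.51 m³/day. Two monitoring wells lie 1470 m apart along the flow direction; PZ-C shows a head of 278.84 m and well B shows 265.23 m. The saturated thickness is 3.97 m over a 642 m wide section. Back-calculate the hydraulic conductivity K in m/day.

Cross-sectional area A = 642 × 3.97 = 2549 m².
Hydraulic gradient i = (278.84 − 265.23) / 1470 = 13.61 / 1470 = 0.009259.
From Q = K·A·i, K = Q / (A·i) = 4.51 / (2549 × 0.009259) = 0.1911 m/day.

0.191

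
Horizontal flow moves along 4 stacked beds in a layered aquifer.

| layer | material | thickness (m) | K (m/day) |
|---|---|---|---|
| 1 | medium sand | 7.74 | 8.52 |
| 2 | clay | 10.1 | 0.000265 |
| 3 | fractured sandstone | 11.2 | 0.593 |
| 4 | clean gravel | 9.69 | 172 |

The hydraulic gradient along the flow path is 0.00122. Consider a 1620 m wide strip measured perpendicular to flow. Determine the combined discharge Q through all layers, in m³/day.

Flow is parallel to layering, so each bed carries its own Darcy discharge and the transmissivities add.
Σ(K_i·b_i) = 8.52×7.74 + 0.000265×10.1 + 0.593×11.2 + 172×9.69 = 1739 m²/day.
Hydraulic gradient i = 0.00122.
Q = Σ(K_i·b_i) · W · i = 1739 × 1620 × 0.001220 = 3437 m³/day.

3440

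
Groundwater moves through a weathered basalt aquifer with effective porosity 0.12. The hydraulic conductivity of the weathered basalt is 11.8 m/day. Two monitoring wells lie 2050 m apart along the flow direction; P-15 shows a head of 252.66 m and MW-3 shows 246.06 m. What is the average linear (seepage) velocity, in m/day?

0.317

Hydraulic gradient i = (252.66 − 246.06) / 2050 = 6.6 / 2050 = 0.003220.
Darcy flux q = K · i = 11.80 × 0.003220 = 0.03799 m/day.
Seepage velocity v = q / n_e = 0.03799 / 0.12 = 0.3166 m/day.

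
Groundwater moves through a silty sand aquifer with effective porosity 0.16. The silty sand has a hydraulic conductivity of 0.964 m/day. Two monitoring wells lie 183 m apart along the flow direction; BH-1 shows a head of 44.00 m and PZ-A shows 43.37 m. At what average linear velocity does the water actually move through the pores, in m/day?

0.0207

Hydraulic gradient i = (44.00 − 43.37) / 183 = 0.63 / 183 = 0.003443.
Darcy flux q = K · i = 0.9640 × 0.003443 = 0.003319 m/day.
Seepage velocity v = q / n_e = 0.003319 / 0.16 = 0.02074 m/day.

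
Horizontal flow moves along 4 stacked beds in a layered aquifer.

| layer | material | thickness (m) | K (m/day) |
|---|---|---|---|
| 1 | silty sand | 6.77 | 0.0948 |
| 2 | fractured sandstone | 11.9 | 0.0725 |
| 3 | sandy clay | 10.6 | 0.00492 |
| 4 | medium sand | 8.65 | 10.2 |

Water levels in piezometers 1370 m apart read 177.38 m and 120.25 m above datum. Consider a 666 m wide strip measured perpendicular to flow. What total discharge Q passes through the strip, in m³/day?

2490

Flow is parallel to layering, so each bed carries its own Darcy discharge and the transmissivities add.
Σ(K_i·b_i) = 0.0948×6.77 + 0.0725×11.9 + 0.00492×10.6 + 10.2×8.65 = 89.79 m²/day.
Hydraulic gradient i = (177.38 − 120.25) / 1370 = 57.13 / 1370 = 0.04170.
Q = Σ(K_i·b_i) · W · i = 89.79 × 666 × 0.04170 = 2494 m³/day.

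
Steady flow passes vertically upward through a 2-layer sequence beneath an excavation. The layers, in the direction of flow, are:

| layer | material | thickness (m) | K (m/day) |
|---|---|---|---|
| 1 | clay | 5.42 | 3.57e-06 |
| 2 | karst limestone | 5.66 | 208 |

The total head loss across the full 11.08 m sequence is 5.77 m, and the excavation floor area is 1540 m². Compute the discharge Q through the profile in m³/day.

Flow is perpendicular to layering, so the layers act in series and the equivalent K is the thickness-weighted harmonic mean.
Total thickness L = 5.42 + 5.66 = 11.08 m.
Σ(b_i/K_i) = 5.42/3.57e-06 + 5.66/208 = 1.518e+06 d.
K_eq = L / Σ(b_i/K_i) = 11.08 / 1.518e+06 = 7.298e-06 m/day.
Q = K_eq · A · (Δh/L) = 7.298e-06 × 1540 × (5.77/11.08) = 0.005853 m³/day.

0.00585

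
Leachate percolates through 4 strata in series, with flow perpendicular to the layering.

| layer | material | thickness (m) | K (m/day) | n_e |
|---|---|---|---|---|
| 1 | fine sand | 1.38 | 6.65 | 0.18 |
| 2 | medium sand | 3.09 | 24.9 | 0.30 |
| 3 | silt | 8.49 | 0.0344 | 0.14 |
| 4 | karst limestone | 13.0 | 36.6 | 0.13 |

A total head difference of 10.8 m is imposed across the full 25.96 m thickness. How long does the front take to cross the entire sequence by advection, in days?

With flow normal to the layers, continuity requires the same specific discharge q through every layer.
Σ(b_i/K_i) = 1.38/6.65 + 3.09/24.9 + 8.49/0.0344 + 13.0/36.6 = 247.5 d.
q = Δh / Σ(b_i/K_i) = 10.8 / 247.5 = 0.04364 m/day.
In each layer the seepage velocity is v_i = q/n_i, so the layer transit time is t_i = b_i·n_i / q:
  layer 1 (fine sand): t_1 = 1.38 × 0.18 / 0.04364 = 5.692 d
  layer 2 (medium sand): t_2 = 3.09 × 0.30 / 0.04364 = 21.24 d
  layer 3 (silt): t_3 = 8.49 × 0.14 / 0.04364 = 27.24 d
  layer 4 (karst limestone): t_4 = 13.0 × 0.13 / 0.04364 = 38.73 d
Total t = Σ t_i = 92.90 days.

92.9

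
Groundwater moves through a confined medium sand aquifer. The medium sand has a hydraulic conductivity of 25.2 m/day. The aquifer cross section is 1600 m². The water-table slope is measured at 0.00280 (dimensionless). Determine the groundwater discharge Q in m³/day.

113

Hydraulic gradient i = 0.00280.
Darcy's law: Q = K · A · i = 25.20 × 1600 × 0.002800 = 112.9 m³/day.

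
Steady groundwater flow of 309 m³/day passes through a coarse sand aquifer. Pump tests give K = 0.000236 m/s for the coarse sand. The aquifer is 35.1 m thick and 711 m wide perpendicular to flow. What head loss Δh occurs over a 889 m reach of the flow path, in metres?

0.540

Convert K: 0.000236 m/s × 86400 = 20.39 m/day.
Cross-sectional area A = 711 × 35.1 = 24956 m².
From Q = K·A·i, i = Q / (K·A) = 309 / (20.39 × 24956) = 0.0006072.
Head loss Δh = i · L = 0.0006072 × 889 = 0.5398 m.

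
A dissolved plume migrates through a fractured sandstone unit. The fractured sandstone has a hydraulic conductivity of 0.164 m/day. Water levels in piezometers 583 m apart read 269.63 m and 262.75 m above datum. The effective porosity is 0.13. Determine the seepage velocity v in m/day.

0.0149

Hydraulic gradient i = (269.63 − 262.75) / 583 = 6.88 / 583 = 0.01180.
Darcy flux q = K · i = 0.1640 × 0.01180 = 0.001935 m/day.
Seepage velocity v = q / n_e = 0.001935 / 0.13 = 0.01489 m/day.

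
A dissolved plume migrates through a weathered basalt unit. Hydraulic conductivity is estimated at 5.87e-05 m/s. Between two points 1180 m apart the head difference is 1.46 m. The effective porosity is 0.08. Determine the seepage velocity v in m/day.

Convert K: 5.87e-05 m/s × 86400 = 5.072 m/day.
Hydraulic gradient i = Δh / L = 1.46 / 1180 = 0.001237.
Darcy flux q = K · i = 5.072 × 0.001237 = 0.006275 m/day.
Seepage velocity v = q / n_e = 0.006275 / 0.08 = 0.07844 m/day.

0.0784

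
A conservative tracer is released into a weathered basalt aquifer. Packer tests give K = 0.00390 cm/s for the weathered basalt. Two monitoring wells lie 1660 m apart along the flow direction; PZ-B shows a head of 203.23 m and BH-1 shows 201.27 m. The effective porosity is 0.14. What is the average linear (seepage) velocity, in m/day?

0.0284

Convert K: 0.00390 cm/s × 864 = 3.370 m/day.
Hydraulic gradient i = (203.23 − 201.27) / 1660 = 1.96 / 1660 = 0.001181.
Darcy flux q = K · i = 3.370 × 0.001181 = 0.003979 m/day.
Seepage velocity v = q / n_e = 0.003979 / 0.14 = 0.02842 m/day.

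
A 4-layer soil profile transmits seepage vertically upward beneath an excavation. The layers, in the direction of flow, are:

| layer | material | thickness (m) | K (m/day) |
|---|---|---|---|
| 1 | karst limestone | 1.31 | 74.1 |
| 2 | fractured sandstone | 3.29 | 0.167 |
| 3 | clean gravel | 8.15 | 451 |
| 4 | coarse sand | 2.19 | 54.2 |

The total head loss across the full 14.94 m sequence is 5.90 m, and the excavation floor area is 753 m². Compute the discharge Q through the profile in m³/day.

Flow is perpendicular to layering, so the layers act in series and the equivalent K is the thickness-weighted harmonic mean.
Total thickness L = 1.31 + 3.29 + 8.15 + 2.19 = 14.94 m.
Σ(b_i/K_i) = 1.31/74.1 + 3.29/0.167 + 8.15/451 + 2.19/54.2 = 19.78 d.
K_eq = L / Σ(b_i/K_i) = 14.94 / 19.78 = 0.7554 m/day.
Q = K_eq · A · (Δh/L) = 0.7554 × 753 × (5.90/14.94) = 224.6 m³/day.

225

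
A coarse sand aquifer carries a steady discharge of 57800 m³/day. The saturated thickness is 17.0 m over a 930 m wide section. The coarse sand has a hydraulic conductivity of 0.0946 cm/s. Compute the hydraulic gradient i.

Convert K: 0.0946 cm/s × 864 = 81.73 m/day.
Cross-sectional area A = 930 × 17.0 = 15810 m².
From Q = K·A·i, i = Q / (K·A) = 57800 / (81.73 × 15810) = 0.04473.

0.0447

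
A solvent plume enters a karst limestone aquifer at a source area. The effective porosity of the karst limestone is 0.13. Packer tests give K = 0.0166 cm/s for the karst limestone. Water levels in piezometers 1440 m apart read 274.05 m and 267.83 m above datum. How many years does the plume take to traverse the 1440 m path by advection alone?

Convert K: 0.0166 cm/s × 864 = 14.34 m/day.
Hydraulic gradient i = (274.05 − 267.83) / 1440 = 6.22 / 1440 = 0.004319.
Darcy flux q = K · i = 14.34 × 0.004319 = 0.06195 m/day.
Seepage velocity v = q / n_e = 0.06195 / 0.13 = 0.4765 m/day.
Travel time t = L / v = 1440 / 0.4765 = 3022 days = 8.273 years.

8.27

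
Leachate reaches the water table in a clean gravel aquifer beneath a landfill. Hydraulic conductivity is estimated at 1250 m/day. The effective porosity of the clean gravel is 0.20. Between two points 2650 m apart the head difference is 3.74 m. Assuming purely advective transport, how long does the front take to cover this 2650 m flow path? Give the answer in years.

0.823

Hydraulic gradient i = Δh / L = 3.74 / 2650 = 0.001411.
Darcy flux q = K · i = 1250 × 0.001411 = 1.764 m/day.
Seepage velocity v = q / n_e = 1.764 / 0.20 = 8.821 m/day.
Travel time t = L / v = 2650 / 8.821 = 300.4 days = 0.8225 years.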